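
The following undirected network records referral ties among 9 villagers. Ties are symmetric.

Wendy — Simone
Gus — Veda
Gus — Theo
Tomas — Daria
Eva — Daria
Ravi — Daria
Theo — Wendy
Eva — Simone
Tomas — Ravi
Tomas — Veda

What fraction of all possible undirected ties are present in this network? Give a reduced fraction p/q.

There are 10 edges and 9 nodes, so the maximum possible is C(9,2) = 36.
Density = 10/36 = 5/18.

5/18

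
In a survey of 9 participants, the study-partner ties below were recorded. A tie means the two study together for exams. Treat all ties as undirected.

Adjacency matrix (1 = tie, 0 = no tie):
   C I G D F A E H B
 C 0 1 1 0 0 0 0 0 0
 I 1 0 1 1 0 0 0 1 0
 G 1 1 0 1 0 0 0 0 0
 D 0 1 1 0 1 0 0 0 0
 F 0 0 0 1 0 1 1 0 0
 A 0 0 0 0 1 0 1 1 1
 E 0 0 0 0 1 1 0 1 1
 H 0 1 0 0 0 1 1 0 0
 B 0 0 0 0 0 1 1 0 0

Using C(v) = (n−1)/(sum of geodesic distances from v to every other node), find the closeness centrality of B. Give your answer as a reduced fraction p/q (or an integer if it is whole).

2/5

Distances from B: A:1, C:4, D:3, E:1, F:2, G:4, H:2, I:3. Sum = 20.
n = 9, so closeness = 8/20 = 2/5.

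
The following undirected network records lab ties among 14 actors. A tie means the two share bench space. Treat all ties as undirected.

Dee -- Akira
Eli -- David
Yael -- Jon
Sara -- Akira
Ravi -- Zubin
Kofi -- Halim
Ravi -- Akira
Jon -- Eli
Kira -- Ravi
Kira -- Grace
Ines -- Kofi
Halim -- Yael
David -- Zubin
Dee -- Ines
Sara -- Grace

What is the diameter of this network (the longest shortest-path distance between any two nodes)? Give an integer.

Eccentricity of each node (its greatest distance to any other): Akira:5, David:5, Dee:5, Eli:5, Grace:7, Halim:6, Ines:5, Jon:6, Kira:6, Kofi:5, Ravi:5, Sara:6, Yael:7, Zubin:5.
The maximum eccentricity is 7, realized for instance by the pair Grace–Yael via Grace – Kira – Ravi – Zubin – David – Eli – Jon – Yael. So the diameter is 7.

7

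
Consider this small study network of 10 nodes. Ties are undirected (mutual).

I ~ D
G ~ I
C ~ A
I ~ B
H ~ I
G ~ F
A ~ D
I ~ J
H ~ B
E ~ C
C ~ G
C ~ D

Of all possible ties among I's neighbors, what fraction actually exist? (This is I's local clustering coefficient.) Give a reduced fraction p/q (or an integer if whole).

1/10

I's neighbors: B, D, G, H, and J (k = 5).
Possible neighbor pairs: C(5,2) = 10. Edges among them: B–H → e = 1.
Clustering(I) = 1/10.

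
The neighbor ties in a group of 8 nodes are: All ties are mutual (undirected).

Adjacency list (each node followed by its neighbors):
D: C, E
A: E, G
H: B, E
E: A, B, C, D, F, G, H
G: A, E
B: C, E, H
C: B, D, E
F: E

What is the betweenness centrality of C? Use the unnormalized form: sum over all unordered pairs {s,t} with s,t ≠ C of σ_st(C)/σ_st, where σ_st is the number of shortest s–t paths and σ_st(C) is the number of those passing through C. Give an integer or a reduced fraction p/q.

Pairs whose geodesics pass through C — D–B: 1/2.
All other pairs contribute 0.
Summing the contributions gives betweenness(C) = 1/2.

1/2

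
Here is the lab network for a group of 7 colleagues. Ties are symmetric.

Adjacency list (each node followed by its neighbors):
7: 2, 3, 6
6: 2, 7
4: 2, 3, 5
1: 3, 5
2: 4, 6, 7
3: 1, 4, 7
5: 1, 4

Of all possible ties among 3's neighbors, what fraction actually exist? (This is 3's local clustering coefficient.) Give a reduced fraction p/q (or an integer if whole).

0

3's neighbors: 1, 4, and 7 (k = 3).
Possible neighbor pairs: C(3,2) = 3. Edges among them: none → e = 0.
Clustering(3) = 0/3 = 0.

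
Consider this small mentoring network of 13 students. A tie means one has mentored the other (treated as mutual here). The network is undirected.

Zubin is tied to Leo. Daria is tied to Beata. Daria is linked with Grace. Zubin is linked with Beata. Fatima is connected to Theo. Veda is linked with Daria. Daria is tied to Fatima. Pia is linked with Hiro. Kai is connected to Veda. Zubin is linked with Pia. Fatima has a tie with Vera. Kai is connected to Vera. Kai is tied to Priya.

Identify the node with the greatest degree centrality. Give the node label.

Daria

Degrees — Beata:2, Daria:4, Fatima:3, Grace:1, Hiro:1, Kai:3, Leo:1, Pia:2, Priya:1, Theo:1, Veda:2, Vera:2, Zubin:3.
The maximum is 4, attained only by Daria.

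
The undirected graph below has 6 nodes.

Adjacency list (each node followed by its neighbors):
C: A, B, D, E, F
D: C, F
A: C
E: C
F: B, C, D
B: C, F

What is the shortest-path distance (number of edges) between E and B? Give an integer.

One shortest route is E – C – B, which uses 2 edges, and E and B are not directly tied, so nothing shorter exists. So d(E,B) = 2.

2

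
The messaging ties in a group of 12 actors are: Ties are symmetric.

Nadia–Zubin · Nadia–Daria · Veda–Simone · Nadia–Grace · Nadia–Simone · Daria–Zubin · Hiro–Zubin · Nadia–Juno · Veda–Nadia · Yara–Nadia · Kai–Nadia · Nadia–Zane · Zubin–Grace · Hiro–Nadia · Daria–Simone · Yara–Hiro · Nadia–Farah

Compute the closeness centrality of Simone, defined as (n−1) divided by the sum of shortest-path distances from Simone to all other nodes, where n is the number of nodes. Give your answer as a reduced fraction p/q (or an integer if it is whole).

11/19

Distances from Simone: Daria:1, Farah:2, Grace:2, Hiro:2, Juno:2, Kai:2, Nadia:1, Veda:1, Yara:2, Zane:2, Zubin:2. Sum = 19.
n = 12, so closeness = 11/19.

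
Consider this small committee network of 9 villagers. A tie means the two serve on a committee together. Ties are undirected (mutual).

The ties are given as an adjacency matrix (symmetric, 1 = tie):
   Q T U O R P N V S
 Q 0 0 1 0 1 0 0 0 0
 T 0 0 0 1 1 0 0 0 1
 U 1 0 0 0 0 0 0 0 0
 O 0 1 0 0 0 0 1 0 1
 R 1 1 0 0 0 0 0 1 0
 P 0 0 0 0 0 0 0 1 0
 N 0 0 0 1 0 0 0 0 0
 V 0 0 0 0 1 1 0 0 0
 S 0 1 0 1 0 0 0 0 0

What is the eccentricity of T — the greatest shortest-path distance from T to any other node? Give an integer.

3

Distances from T: N:2, O:1, P:3, Q:2, R:1, S:1, U:3, V:2.
The largest is 3 (to U and P), so the eccentricity of T is 3.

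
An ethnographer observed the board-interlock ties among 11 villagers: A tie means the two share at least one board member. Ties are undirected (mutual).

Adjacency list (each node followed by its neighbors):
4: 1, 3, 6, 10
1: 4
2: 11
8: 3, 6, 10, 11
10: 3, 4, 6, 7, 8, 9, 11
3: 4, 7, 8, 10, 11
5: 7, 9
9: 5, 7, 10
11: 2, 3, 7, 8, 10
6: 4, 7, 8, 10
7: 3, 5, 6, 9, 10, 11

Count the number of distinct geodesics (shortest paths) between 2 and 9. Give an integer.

2

The shortest distance is 3. The length-3 paths are: 2–11–10–9; 2–11–7–9.
That gives 2 distinct shortest paths.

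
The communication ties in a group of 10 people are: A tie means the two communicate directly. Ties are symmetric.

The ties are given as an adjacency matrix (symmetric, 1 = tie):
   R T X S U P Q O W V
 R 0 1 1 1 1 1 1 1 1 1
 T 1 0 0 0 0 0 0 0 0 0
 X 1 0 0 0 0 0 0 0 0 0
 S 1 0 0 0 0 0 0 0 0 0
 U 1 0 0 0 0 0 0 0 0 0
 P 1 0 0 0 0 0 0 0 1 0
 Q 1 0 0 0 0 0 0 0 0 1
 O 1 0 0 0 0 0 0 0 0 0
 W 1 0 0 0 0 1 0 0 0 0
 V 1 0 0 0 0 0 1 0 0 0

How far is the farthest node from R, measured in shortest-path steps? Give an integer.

1

Distances from R: O:1, P:1, Q:1, S:1, T:1, U:1, V:1, W:1, X:1.
The largest is 1 (to T, X, S, U, P, Q, O, W, and V), so the eccentricity of R is 1.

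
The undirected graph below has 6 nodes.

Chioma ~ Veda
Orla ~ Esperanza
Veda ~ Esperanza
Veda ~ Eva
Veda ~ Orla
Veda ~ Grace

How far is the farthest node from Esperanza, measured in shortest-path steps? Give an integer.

2

Distances from Esperanza: Chioma:2, Eva:2, Grace:2, Orla:1, Veda:1.
The largest is 2 (to Grace, Eva, and Chioma), so the eccentricity of Esperanza is 2.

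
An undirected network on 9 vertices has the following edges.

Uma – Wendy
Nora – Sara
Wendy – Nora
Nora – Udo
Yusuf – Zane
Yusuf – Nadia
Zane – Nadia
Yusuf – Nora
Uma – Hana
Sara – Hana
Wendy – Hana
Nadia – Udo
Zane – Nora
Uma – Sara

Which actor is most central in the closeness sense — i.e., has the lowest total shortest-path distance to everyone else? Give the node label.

Nora

Farness (sum of distances to all others) for each node — Hana:18, Nadia:19, Nora:11, Sara:14, Udo:16, Uma:18, Wendy:14, Yusuf:15, Zane:15.
The smallest farness is 11, for Nora, so Nora has the highest closeness.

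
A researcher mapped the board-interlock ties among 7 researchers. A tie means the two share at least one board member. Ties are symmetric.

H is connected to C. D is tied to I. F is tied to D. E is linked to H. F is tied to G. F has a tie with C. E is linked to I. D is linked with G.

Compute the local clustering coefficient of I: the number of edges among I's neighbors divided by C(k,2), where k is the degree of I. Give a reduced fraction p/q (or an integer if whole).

0

I's neighbors: D and E (k = 2).
Possible neighbor pairs: C(2,2) = 1. Edges among them: none → e = 0.
Clustering(I) = 0/1.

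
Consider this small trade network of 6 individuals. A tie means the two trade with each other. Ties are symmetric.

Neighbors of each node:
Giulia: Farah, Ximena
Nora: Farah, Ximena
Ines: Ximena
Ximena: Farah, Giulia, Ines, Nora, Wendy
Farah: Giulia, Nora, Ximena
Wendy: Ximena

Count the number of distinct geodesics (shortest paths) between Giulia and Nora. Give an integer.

2

The shortest distance is 2. The length-2 paths are: Giulia–Ximena–Nora; Giulia–Farah–Nora.
That gives 2 distinct shortest paths.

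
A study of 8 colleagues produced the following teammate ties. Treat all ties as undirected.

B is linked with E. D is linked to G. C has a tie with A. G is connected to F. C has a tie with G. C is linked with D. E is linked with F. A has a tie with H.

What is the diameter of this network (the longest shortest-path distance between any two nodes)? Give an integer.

Eccentricity of each node (its greatest distance to any other): A:5, B:6, C:4, D:4, E:5, F:4, G:3, H:6.
The maximum eccentricity is 6, realized for instance by the pair H–B via H – A – C – G – F – E – B. So the diameter is 6.

6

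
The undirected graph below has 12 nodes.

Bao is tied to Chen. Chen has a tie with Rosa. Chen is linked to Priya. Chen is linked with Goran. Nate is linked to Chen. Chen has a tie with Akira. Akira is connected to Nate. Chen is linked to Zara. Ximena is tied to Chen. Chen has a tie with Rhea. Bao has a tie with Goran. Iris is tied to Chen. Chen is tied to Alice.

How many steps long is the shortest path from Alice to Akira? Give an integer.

One shortest route is Alice – Chen – Akira, which uses 2 edges, and Alice and Akira are not directly tied, so nothing shorter exists. So d(Alice,Akira) = 2.

2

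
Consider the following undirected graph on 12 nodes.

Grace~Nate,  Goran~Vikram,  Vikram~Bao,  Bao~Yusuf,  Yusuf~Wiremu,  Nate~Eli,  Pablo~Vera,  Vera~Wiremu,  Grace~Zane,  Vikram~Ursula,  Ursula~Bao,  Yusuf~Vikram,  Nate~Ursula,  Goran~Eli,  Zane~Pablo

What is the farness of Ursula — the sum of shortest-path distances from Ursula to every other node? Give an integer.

Distances from Ursula: Bao:1, Eli:2, Goran:2, Grace:2, Nate:1, Pablo:4, Vera:4, Vikram:1, Wiremu:3, Yusuf:2, Zane:3.
Sum = 1 + 2 + 2 + 2 + 1 + 4 + 4 + 1 + 3 + 2 + 3 = 25.

25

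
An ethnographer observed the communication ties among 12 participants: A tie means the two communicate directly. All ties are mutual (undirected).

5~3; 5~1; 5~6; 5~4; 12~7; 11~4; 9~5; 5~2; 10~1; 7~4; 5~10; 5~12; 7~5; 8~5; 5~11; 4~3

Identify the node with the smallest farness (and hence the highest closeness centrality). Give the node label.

Farness (sum of distances to all others) for each node — 1:20, 2:21, 3:20, 4:18, 5:11, 6:21, 7:19, 8:21, 9:21, 10:20, 11:20, 12:20.
The smallest farness is 11, for 5, so 5 has the highest closeness.

5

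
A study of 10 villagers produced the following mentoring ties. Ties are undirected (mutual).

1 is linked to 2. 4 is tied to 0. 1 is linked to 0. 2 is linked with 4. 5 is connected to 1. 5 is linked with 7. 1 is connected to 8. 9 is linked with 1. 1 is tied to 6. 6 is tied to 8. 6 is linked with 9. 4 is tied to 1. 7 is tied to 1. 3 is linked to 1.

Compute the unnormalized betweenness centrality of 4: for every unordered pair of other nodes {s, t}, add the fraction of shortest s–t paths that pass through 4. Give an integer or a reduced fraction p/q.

1/2

Pairs whose geodesics pass through 4 — 2–0: 1/2.
All other pairs contribute 0.
Summing the contributions gives betweenness(4) = 1/2.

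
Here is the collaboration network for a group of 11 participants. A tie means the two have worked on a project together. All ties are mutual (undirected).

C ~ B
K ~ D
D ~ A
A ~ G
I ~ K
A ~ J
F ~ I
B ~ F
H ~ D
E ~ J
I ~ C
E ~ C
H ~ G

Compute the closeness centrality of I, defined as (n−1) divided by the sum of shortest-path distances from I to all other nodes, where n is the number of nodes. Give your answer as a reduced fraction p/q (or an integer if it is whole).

Distances from I: A:3, B:2, C:1, D:2, E:2, F:1, G:4, H:3, J:3, K:1. Sum = 22.
n = 11, so closeness = 10/22 = 5/11.

5/11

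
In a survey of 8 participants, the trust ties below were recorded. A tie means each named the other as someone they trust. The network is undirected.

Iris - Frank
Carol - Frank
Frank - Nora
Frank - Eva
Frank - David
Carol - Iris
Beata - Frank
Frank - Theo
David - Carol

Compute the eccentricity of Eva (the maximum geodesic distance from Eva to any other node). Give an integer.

2

Distances from Eva: Beata:2, Carol:2, David:2, Frank:1, Iris:2, Nora:2, Theo:2.
The largest is 2 (to Theo, Beata, Iris, David, Nora, and Carol), so the eccentricity of Eva is 2.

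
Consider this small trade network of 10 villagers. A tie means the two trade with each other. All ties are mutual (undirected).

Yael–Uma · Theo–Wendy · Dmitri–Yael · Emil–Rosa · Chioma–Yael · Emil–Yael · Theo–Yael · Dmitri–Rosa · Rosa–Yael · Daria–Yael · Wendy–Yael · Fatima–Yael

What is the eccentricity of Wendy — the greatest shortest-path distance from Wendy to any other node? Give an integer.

2

Distances from Wendy: Chioma:2, Daria:2, Dmitri:2, Emil:2, Fatima:2, Rosa:2, Theo:1, Uma:2, Yael:1.
The largest is 2 (to Emil, Uma, Daria, Chioma, Fatima, Dmitri, and Rosa), so the eccentricity of Wendy is 2.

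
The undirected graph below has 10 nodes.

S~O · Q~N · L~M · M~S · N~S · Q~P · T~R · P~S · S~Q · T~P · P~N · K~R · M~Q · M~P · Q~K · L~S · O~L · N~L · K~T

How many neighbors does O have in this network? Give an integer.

2

O is directly tied to L and S. That is 2 neighbors, so the degree of O is 2.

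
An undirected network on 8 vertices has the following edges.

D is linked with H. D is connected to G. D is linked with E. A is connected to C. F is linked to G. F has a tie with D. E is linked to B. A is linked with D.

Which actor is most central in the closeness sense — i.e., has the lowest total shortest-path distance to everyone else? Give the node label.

D

Farness (sum of distances to all others) for each node — A:13, B:19, C:19, D:9, E:13, F:14, G:14, H:15.
The smallest farness is 9, for D, so D has the highest closeness.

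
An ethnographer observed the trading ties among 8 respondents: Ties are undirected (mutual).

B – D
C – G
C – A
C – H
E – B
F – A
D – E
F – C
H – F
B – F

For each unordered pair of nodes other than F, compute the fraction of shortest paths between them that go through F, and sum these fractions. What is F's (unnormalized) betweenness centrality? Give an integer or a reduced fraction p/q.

Pairs whose geodesics pass through F — H–A: 1/2; H–B: 1; H–E: 1; H–D: 1; A–B: 1; A–E: 1; A–D: 1; C–B: 1; C–E: 1; C–D: 1; B–G: 1; G–E: 1; G–D: 1.
All other pairs contribute 0.
Summing the contributions gives betweenness(F) = 25/2.

25/2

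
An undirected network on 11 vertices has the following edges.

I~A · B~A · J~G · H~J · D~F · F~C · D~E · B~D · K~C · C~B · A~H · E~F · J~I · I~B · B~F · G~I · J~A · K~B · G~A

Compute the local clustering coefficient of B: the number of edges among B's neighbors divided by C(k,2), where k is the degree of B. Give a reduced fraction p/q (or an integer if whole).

B's neighbors: A, C, D, F, I, and K (k = 6).
Possible neighbor pairs: C(6,2) = 15. Edges among them: A–I, C–F, C–K, D–F → e = 4.
Clustering(B) = 4/15.

4/15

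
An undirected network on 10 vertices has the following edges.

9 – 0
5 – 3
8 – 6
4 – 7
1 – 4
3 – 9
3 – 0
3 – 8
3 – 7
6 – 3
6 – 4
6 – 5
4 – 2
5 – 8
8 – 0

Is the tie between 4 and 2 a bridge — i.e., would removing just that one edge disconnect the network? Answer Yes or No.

Yes

Without the 4–2 edge there is no alternate route between 4 and 2, so the network disconnects. It is a bridge.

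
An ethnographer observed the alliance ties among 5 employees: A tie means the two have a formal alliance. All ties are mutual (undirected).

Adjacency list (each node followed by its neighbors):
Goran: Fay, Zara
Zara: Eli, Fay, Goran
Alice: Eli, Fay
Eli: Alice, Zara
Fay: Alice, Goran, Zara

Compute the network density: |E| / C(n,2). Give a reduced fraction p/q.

There are 6 edges and 5 nodes, so the maximum possible is C(5,2) = 10.
Density = 6/10 = 3/5.

3/5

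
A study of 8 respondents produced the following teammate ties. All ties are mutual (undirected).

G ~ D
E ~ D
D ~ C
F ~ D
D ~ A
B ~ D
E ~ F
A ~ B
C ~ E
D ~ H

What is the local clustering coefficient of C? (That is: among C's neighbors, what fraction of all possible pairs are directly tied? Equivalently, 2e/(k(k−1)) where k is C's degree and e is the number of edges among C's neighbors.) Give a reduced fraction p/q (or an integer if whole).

1

C's neighbors: D and E (k = 2).
Possible neighbor pairs: C(2,2) = 1. Edges among them: D–E → e = 1.
Clustering(C) = 1/1.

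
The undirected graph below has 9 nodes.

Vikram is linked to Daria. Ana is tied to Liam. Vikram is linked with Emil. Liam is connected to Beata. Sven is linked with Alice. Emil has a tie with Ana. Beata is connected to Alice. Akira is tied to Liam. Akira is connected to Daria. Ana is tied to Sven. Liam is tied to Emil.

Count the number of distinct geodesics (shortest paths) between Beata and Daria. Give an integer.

The shortest distance is 3, and the only length-3 path is Beata–Liam–Akira–Daria. So there is exactly 1 shortest path.

1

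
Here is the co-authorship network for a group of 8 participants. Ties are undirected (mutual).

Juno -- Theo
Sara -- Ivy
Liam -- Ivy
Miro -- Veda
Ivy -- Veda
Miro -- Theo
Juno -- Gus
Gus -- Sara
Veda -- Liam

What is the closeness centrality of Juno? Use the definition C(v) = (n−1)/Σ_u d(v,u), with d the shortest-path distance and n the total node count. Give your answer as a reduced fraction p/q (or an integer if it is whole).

Distances from Juno: Gus:1, Ivy:3, Liam:4, Miro:2, Sara:2, Theo:1, Veda:3. Sum = 16.
n = 8, so closeness = 7/16.

7/16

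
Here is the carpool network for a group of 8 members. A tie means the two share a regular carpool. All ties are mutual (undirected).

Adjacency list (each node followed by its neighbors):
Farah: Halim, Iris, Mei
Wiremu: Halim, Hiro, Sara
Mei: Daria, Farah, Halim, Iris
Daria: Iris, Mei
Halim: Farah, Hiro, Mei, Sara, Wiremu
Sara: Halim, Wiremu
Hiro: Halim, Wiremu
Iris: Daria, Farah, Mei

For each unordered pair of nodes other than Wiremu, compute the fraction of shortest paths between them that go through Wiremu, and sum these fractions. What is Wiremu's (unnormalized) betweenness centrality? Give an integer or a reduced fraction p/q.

Pairs whose geodesics pass through Wiremu — Hiro–Sara: 1/2.
All other pairs contribute 0.
Summing the contributions gives betweenness(Wiremu) = 1/2.

1/2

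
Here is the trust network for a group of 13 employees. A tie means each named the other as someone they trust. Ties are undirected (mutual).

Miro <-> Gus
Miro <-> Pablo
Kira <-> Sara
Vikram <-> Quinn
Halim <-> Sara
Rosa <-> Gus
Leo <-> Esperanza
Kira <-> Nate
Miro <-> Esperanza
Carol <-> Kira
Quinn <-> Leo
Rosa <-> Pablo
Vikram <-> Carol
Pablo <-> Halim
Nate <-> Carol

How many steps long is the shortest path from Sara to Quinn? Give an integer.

4

One shortest route is Sara – Kira – Carol – Vikram – Quinn, which uses 4 edges, and at distance 3 from Sara we only reach {Miro, Rosa, Vikram}, which does not include Quinn. So d(Sara,Quinn) = 4.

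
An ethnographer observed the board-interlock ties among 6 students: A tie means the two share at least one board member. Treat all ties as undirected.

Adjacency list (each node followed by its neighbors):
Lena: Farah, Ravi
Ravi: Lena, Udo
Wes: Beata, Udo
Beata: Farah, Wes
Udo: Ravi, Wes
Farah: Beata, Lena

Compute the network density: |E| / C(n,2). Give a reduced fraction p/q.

There are 6 edges and 6 nodes, so the maximum possible is C(6,2) = 15.
Density = 6/15 = 2/5.

2/5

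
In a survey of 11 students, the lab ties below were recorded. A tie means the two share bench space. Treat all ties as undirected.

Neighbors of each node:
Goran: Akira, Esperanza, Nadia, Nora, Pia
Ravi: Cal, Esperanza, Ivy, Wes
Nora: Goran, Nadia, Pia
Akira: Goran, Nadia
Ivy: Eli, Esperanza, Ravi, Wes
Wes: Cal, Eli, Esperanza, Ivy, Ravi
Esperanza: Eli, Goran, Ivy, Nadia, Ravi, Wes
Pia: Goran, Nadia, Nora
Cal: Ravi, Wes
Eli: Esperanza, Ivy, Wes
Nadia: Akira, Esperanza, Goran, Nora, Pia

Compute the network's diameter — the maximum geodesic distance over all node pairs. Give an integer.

4

Eccentricity of each node (its greatest distance to any other): Akira:4, Cal:4, Eli:3, Esperanza:2, Goran:3, Ivy:3, Nadia:3, Nora:4, Pia:4, Ravi:3, Wes:3.
The maximum eccentricity is 4, realized for instance by the pair Cal–Nora via Cal – Ravi – Esperanza – Nadia – Nora. So the diameter is 4.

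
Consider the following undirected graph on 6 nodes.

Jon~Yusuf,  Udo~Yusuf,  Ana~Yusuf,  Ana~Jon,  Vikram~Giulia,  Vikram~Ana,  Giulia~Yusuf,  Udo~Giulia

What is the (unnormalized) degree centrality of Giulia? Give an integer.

3

Giulia is directly tied to Udo, Vikram, and Yusuf. That is 3 neighbors, so the degree of Giulia is 3.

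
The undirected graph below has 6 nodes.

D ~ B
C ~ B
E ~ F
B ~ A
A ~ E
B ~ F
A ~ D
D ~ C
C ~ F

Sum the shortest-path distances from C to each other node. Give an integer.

7

Distances from C: A:2, B:1, D:1, E:2, F:1.
Sum = 2 + 1 + 1 + 2 + 1 = 7.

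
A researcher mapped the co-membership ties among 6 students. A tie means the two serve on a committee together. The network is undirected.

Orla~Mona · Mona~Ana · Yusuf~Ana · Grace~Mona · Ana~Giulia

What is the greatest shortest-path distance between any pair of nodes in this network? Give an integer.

3

Eccentricity of each node (its greatest distance to any other): Ana:2, Giulia:3, Grace:3, Mona:2, Orla:3, Yusuf:3.
The maximum eccentricity is 3, realized for instance by the pair Giulia–Orla via Giulia – Ana – Mona – Orla. So the diameter is 3.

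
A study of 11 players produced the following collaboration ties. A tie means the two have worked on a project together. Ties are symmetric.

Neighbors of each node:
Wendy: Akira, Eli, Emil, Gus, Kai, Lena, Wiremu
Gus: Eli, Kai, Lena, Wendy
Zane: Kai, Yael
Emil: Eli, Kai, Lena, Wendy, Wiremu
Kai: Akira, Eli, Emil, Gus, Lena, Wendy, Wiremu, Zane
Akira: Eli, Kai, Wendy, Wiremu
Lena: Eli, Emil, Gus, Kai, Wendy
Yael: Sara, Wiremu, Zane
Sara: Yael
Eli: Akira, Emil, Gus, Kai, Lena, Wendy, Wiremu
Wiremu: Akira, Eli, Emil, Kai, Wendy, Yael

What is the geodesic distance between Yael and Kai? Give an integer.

One shortest route is Yael – Wiremu – Kai, which uses 2 edges, and Yael and Kai are not directly tied, so nothing shorter exists. So d(Yael,Kai) = 2.

2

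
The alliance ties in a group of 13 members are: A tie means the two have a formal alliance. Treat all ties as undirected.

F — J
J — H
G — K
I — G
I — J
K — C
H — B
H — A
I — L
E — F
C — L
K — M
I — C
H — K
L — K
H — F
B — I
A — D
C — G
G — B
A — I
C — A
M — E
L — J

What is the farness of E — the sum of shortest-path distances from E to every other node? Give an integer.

Distances from E: A:3, B:3, C:3, D:4, F:1, G:3, H:2, I:3, J:2, K:2, L:3, M:1.
Sum = 3 + 3 + 3 + 4 + 1 + 3 + 2 + 3 + 2 + 2 + 3 + 1 = 30.

30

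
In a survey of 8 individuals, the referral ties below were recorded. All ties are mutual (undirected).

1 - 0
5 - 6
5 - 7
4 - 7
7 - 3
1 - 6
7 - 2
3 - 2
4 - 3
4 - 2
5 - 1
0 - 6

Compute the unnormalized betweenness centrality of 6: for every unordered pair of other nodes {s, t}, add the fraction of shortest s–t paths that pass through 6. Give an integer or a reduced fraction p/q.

5/2

Pairs whose geodesics pass through 6 — 0–5: 1/2; 0–7: 1/2; 0–2: 1/2; 0–3: 1/2; 0–4: 1/2.
All other pairs contribute 0.
Summing the contributions gives betweenness(6) = 5/2.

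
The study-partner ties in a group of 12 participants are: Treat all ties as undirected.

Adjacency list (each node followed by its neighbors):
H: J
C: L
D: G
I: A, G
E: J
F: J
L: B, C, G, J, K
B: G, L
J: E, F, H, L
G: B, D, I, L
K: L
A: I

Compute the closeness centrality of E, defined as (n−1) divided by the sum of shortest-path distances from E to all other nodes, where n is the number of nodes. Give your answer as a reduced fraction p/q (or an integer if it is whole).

11/32

Distances from E: A:5, B:3, C:3, D:4, F:2, G:3, H:2, I:4, J:1, K:3, L:2. Sum = 32.
n = 12, so closeness = 11/32.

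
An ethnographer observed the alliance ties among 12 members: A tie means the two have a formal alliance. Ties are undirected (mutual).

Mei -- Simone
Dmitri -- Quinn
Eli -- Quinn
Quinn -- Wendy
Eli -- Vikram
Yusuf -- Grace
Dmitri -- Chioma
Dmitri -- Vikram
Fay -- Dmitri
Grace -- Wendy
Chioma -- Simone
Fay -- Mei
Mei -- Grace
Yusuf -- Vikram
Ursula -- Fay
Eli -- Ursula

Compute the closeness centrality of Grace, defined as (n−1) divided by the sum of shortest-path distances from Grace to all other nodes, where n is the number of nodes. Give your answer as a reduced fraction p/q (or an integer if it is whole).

Distances from Grace: Chioma:3, Dmitri:3, Eli:3, Fay:2, Mei:1, Quinn:2, Simone:2, Ursula:3, Vikram:2, Wendy:1, Yusuf:1. Sum = 23.
n = 12, so closeness = 11/23.

11/23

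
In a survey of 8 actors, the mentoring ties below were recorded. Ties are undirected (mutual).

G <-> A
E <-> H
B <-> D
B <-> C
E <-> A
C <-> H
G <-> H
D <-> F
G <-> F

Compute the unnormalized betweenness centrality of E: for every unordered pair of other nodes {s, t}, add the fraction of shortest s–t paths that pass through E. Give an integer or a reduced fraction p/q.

Pairs whose geodesics pass through E — A–B: 1/3; A–C: 1/2; A–H: 1/2.
All other pairs contribute 0.
Summing the contributions gives betweenness(E) = 4/3.

4/3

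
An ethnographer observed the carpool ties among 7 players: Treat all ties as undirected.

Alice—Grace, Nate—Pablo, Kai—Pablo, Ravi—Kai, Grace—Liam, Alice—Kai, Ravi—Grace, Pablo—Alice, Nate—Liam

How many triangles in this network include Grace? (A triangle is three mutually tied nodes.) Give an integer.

Grace's neighbors are Alice, Liam, and Ravi, but none of them are tied to each other, so no triangle contains Grace.

0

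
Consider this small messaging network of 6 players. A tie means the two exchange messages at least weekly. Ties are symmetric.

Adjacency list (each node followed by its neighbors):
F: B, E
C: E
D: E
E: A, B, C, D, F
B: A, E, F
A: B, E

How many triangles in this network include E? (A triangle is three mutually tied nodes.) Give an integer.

E's neighbors: A, B, C, D, and F.
Neighbor pairs that are themselves tied: E–A–B; E–B–F. Each forms one triangle with E, for 2 in total.

2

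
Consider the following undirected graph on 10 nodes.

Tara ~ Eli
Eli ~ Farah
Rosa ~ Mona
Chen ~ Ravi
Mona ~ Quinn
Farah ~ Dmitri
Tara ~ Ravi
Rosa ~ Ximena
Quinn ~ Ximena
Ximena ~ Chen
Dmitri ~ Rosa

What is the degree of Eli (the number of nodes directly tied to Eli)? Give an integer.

2

Eli is directly tied to Farah and Tara. That is 2 neighbors, so the degree of Eli is 2.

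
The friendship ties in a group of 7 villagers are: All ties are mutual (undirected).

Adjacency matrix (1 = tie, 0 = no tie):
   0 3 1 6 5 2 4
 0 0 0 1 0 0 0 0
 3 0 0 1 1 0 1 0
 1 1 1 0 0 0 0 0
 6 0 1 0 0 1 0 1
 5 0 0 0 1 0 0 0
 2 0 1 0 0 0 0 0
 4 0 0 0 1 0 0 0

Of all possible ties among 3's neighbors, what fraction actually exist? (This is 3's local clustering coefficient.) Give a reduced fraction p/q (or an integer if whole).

0

3's neighbors: 1, 2, and 6 (k = 3).
Possible neighbor pairs: C(3,2) = 3. Edges among them: none → e = 0.
Clustering(3) = 0/3 = 0.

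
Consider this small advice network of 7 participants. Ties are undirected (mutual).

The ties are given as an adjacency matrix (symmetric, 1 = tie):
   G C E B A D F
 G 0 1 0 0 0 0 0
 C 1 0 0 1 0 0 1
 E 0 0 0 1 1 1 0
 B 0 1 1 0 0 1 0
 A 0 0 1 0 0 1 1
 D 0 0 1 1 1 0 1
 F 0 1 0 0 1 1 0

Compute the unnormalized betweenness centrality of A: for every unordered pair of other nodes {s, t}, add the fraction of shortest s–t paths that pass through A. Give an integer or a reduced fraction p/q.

Pairs whose geodesics pass through A — E–F: 1/2.
All other pairs contribute 0.
Summing the contributions gives betweenness(A) = 1/2.

1/2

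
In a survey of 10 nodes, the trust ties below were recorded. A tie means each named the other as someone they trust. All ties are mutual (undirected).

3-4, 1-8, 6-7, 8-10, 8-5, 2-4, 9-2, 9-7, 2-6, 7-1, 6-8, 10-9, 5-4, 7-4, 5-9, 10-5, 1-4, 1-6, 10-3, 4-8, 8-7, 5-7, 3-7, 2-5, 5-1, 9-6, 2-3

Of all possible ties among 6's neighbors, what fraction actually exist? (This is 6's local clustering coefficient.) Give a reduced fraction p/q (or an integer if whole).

6's neighbors: 1, 2, 7, 8, and 9 (k = 5).
Possible neighbor pairs: C(5,2) = 10. Edges among them: 1–7, 1–8, 2–9, 7–8, 7–9 → e = 5.
Clustering(6) = 5/10 = 1/2.

1/2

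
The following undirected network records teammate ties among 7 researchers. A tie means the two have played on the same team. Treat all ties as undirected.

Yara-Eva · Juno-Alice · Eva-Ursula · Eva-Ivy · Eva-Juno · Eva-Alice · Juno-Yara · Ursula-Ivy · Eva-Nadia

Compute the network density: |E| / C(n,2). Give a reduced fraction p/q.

3/7

There are 9 edges and 7 nodes, so the maximum possible is C(7,2) = 21.
Density = 9/21 = 3/7.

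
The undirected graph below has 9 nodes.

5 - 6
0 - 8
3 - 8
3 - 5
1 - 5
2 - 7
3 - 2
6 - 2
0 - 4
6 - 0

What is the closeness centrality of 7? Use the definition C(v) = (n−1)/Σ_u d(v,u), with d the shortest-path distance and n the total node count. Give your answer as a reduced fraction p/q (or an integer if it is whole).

Distances from 7: 0:3, 1:4, 2:1, 3:2, 4:4, 5:3, 6:2, 8:3. Sum = 22.
n = 9, so closeness = 8/22 = 4/11.

4/11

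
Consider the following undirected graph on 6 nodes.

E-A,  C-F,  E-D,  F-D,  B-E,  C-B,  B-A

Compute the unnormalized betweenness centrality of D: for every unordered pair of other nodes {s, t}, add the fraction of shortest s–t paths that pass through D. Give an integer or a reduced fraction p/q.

Pairs whose geodesics pass through D — F–E: 1; F–A: 1/2.
All other pairs contribute 0.
Summing the contributions gives betweenness(D) = 3/2.

3/2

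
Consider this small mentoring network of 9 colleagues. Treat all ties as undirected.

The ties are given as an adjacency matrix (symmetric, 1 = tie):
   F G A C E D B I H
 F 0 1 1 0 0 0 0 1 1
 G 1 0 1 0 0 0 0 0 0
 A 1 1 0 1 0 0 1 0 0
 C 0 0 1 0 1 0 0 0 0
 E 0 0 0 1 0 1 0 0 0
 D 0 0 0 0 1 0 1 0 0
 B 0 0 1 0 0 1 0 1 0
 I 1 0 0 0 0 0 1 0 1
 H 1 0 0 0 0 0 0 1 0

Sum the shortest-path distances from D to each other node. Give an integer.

Distances from D: A:2, B:1, C:2, E:1, F:3, G:3, H:3, I:2.
Sum = 2 + 1 + 2 + 1 + 3 + 3 + 3 + 2 = 17.

17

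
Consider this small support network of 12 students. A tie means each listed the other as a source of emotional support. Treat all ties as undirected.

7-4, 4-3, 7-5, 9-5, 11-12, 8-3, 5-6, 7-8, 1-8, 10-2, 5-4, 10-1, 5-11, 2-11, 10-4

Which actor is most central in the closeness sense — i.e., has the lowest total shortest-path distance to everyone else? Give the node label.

Farness (sum of distances to all others) for each node — 1:28, 2:25, 3:26, 4:19, 5:18, 6:28, 7:21, 8:25, 9:28, 10:22, 11:22, 12:32.
The smallest farness is 18, for 5, so 5 has the highest closeness.

5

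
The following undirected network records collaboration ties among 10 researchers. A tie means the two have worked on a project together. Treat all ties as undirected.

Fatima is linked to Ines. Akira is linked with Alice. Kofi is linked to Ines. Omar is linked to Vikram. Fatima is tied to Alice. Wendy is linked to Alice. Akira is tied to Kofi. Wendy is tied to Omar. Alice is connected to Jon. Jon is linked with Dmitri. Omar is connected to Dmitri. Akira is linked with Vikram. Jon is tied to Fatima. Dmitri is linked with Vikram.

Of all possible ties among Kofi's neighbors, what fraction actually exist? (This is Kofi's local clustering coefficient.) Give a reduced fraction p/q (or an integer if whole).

Kofi's neighbors: Akira and Ines (k = 2).
Possible neighbor pairs: C(2,2) = 1. Edges among them: none → e = 0.
Clustering(Kofi) = 0/1.

0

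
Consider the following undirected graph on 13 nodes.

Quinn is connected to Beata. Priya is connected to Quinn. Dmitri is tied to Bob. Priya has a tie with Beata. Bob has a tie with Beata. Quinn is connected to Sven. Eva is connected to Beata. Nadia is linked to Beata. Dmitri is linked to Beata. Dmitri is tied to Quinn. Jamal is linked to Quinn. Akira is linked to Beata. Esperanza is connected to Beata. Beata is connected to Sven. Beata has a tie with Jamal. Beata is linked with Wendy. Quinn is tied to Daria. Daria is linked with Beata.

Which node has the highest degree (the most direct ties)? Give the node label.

Beata

Degrees — Akira:1, Beata:12, Bob:2, Daria:2, Dmitri:3, Esperanza:1, Eva:1, Jamal:2, Nadia:1, Priya:2, Quinn:6, Sven:2, Wendy:1.
The maximum is 12, attained only by Beata.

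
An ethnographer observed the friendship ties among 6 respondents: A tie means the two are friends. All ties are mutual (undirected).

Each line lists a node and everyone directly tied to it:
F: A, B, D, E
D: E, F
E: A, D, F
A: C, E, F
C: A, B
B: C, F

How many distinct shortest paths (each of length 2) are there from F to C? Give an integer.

The shortest distance is 2. The length-2 paths are: F–B–C; F–A–C.
That gives 2 distinct shortest paths.

2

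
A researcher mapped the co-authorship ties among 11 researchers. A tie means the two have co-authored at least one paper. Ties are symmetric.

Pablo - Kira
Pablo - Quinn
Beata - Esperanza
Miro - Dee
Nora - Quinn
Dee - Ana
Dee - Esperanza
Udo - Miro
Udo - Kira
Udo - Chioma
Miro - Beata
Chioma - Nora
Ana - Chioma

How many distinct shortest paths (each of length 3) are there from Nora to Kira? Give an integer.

The shortest distance is 3. The length-3 paths are: Nora–Chioma–Udo–Kira; Nora–Quinn–Pablo–Kira.
That gives 2 distinct shortest paths.

2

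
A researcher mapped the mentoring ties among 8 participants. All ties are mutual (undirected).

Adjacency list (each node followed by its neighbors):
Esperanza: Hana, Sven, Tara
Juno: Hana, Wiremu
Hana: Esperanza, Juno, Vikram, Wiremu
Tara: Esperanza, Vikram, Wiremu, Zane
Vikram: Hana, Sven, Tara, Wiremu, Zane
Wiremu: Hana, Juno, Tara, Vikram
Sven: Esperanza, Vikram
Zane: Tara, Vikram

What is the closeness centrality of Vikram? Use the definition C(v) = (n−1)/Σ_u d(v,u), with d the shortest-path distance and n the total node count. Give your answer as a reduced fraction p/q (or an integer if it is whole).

7/9

Distances from Vikram: Esperanza:2, Hana:1, Juno:2, Sven:1, Tara:1, Wiremu:1, Zane:1. Sum = 9.
n = 8, so closeness = 7/9.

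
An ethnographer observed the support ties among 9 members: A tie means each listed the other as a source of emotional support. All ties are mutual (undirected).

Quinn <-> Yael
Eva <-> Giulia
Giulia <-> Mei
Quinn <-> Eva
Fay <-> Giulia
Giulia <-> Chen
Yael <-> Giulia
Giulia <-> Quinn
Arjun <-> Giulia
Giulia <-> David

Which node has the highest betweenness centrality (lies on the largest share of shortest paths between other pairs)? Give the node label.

Giulia

Unnormalized betweenness of each node: Arjun:0, Chen:0, David:0, Eva:0, Fay:0, Giulia:51/2, Mei:0, Quinn:1/2, Yael:0.
Giulia has the largest value, 51/2, making it the main broker — the node through which the most shortest paths run.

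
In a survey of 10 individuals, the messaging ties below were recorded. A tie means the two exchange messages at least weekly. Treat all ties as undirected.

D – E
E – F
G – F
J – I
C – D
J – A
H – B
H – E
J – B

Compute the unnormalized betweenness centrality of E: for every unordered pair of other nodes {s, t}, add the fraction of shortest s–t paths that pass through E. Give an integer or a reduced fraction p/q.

24

Pairs whose geodesics pass through E — I–D: 1; I–C: 1; I–G: 1; I–F: 1; D–G: 1; D–F: 1; D–A: 1; D–B: 1; D–H: 1; D–J: 1; C–G: 1; C–F: 1; C–A: 1; C–B: 1 … (+10 more pairs).
All other pairs contribute 0.
Summing the contributions gives betweenness(E) = 24.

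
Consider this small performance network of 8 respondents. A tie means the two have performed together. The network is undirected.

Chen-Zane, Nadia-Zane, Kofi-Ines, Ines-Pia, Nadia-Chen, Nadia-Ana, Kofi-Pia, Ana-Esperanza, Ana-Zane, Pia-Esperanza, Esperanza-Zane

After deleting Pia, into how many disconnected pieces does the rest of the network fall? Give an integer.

2

Without Pia, the remaining ties split the others into: {Ines, Kofi}; {Ana, Chen, Esperanza, Nadia, Zane}.
That's 2 separate components.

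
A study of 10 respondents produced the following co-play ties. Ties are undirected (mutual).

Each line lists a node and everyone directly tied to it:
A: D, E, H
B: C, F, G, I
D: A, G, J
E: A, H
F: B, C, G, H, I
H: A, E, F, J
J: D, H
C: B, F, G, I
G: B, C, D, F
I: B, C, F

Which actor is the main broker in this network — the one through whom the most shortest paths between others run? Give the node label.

F

Unnormalized betweenness of each node: A:2, B:2/3, C:2/3, D:5, E:0, F:73/6, G:6, H:12, I:0, J:1/2.
F has the largest value, 73/6, making it the main broker — the node through which the most shortest paths run.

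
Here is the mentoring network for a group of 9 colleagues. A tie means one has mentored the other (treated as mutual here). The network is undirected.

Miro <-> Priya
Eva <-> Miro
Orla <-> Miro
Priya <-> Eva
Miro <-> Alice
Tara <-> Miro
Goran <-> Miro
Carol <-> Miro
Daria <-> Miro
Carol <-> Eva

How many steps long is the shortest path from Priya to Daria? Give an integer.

One shortest route is Priya – Miro – Daria, which uses 2 edges, and Priya and Daria are not directly tied, so nothing shorter exists. So d(Priya,Daria) = 2.

2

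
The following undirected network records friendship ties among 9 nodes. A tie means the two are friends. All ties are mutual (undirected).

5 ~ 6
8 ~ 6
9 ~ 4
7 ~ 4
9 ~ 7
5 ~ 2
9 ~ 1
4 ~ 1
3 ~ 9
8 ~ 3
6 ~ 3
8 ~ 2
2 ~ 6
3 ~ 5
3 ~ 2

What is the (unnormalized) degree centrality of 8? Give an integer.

8 is directly tied to 2, 3, and 6. That is 3 neighbors, so the degree of 8 is 3.

3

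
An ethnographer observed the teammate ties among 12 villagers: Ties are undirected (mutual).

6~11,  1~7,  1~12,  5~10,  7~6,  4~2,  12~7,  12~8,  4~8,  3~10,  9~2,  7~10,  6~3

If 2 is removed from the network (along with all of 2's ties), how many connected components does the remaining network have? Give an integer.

Without 2, the remaining ties split the others into: {1, 3, 4, 5, 6, 7, 8, 10, 11, 12}; {9}.
That's 2 separate components.

2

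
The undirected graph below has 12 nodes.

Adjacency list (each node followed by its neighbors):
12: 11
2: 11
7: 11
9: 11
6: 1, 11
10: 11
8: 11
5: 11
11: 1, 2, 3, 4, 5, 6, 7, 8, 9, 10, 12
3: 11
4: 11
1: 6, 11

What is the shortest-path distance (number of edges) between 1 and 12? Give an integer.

One shortest route is 1 – 11 – 12, which uses 2 edges, and 1 and 12 are not directly tied, so nothing shorter exists. So d(1,12) = 2.

2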